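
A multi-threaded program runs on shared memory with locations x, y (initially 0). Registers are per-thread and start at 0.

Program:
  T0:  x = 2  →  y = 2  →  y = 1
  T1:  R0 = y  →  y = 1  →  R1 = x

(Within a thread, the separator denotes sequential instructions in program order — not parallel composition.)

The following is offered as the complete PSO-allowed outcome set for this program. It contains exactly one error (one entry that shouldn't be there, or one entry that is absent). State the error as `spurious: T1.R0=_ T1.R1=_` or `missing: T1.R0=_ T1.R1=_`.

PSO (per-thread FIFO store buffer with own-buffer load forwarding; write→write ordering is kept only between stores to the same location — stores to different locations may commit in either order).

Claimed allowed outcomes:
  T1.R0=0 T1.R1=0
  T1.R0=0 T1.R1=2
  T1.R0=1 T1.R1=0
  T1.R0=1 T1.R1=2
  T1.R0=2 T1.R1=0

outcome vector order: (T1.R0,T1.R1)
[PSO] allowed = {<0 0>, <0 2>, <1 0>, <1 2>, <2 0>, <2 2>}
PSO∖claimed = {<2 2>}

missing: T1.R0=2 T1.R1=2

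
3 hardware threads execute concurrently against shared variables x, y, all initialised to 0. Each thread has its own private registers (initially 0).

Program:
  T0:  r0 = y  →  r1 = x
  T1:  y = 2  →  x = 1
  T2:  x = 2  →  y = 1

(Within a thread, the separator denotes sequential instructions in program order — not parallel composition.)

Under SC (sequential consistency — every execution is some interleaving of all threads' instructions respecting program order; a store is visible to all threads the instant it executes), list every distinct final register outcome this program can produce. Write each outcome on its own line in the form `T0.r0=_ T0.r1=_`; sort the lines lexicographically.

T0.r0=0 T0.r1=0
T0.r0=0 T0.r1=1
T0.r0=0 T0.r1=2
T0.r0=1 T0.r1=1
T0.r0=1 T0.r1=2
T0.r0=2 T0.r1=0
T0.r0=2 T0.r1=1
T0.r0=2 T0.r1=2

outcome vector order: (T0.r0,T0.r1)
|SC outcomes| = 8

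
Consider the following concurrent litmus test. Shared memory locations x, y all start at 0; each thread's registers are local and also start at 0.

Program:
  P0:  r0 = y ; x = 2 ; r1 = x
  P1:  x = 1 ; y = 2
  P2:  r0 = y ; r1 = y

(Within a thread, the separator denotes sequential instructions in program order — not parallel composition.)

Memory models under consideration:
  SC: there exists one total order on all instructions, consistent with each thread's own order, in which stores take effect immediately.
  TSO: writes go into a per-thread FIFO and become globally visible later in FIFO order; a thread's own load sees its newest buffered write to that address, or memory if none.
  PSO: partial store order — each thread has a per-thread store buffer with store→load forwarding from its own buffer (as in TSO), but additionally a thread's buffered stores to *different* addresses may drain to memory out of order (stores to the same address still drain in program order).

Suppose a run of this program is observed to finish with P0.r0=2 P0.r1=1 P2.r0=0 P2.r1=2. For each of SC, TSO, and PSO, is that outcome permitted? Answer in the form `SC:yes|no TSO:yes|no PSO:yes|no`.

SC:no TSO:no PSO:yes

outcome vector order: (P0.r0,P0.r1,P2.r0,P2.r1)
under SC → <0 1 0 0> <0 1 0 2> <0 1 2 2> <0 2 0 0> <0 2 0 2> <0 2 2 2> <2 2 0 0> <2 2 0 2> <2 2 2 2>
under TSO → <0 1 0 0> <0 1 0 2> <0 1 2 2> <0 2 0 0> <0 2 0 2> <0 2 2 2> <2 2 0 0> <2 2 0 2> <2 2 2 2>
under PSO → <0 1 0 0> <0 1 0 2> <0 1 2 2> <0 2 0 0> <0 2 0 2> <0 2 2 2> <2 1 0 0> <2 1 0 2> <2 1 2 2> <2 2 0 0> <2 2 0 2> <2 2 2 2>
target <2 1 0 2> ∈ {PSO}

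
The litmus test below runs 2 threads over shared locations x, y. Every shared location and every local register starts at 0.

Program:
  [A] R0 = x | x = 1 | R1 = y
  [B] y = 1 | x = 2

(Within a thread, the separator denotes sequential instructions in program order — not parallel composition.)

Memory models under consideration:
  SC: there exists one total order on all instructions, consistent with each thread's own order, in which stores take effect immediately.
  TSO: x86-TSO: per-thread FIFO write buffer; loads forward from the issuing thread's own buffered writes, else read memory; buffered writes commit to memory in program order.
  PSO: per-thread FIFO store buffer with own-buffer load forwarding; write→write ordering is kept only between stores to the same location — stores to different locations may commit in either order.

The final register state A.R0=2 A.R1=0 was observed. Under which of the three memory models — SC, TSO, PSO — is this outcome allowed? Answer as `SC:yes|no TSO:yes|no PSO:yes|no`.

SC:no TSO:no PSO:yes

outcome vector order: (A.R0,A.R1)
SC (3): (0,0) (0,1) (2,1)
TSO (3): (0,0) (0,1) (2,1)
PSO (4): (0,0) (0,1) (2,0) (2,1)
target (2,0) ∈ {PSO}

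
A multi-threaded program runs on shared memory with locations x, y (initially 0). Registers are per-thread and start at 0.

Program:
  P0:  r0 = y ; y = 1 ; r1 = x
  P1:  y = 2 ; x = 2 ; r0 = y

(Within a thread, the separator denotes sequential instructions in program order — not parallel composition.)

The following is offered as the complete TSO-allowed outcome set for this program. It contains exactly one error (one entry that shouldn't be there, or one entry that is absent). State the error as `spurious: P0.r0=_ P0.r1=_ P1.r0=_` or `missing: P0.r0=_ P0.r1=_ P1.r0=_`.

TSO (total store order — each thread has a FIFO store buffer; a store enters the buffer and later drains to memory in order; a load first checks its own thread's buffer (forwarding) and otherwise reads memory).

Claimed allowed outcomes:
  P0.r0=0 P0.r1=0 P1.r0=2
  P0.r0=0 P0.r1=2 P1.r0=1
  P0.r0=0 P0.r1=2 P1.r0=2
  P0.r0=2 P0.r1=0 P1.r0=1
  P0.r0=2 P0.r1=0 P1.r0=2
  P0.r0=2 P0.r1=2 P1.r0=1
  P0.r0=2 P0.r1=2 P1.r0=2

missing: P0.r0=0 P0.r1=0 P1.r0=1

outcome vector order: (P0.r0,P0.r1,P1.r0)
TSO (8): 001; 002; 021; 022; 201; 202; 221; 222
TSO∖claimed = {001}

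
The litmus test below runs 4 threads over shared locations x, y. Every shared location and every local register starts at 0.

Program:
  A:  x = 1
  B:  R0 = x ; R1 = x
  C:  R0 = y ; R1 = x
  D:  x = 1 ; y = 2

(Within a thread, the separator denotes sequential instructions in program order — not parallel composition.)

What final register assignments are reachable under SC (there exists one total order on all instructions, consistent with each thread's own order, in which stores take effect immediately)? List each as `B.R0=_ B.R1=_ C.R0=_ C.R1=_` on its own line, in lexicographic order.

outcome vector order: (B.R0,B.R1,C.R0,C.R1)
|SC outcomes| = 9

B.R0=0 B.R1=0 C.R0=0 C.R1=0
B.R0=0 B.R1=0 C.R0=0 C.R1=1
B.R0=0 B.R1=0 C.R0=2 C.R1=1
B.R0=0 B.R1=1 C.R0=0 C.R1=0
B.R0=0 B.R1=1 C.R0=0 C.R1=1
B.R0=0 B.R1=1 C.R0=2 C.R1=1
B.R0=1 B.R1=1 C.R0=0 C.R1=0
B.R0=1 B.R1=1 C.R0=0 C.R1=1
B.R0=1 B.R1=1 C.R0=2 C.R1=1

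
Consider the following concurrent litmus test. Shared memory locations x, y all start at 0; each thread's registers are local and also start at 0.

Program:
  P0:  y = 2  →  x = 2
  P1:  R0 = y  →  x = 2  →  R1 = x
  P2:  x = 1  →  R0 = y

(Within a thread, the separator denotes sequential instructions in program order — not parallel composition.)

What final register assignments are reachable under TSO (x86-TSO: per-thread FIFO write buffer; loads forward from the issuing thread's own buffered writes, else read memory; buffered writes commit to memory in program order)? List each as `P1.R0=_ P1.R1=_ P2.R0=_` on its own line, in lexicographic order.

outcome vector order: (P1.R0,P1.R1,P2.R0)
|TSO outcomes| = 8

P1.R0=0 P1.R1=1 P2.R0=0
P1.R0=0 P1.R1=1 P2.R0=2
P1.R0=0 P1.R1=2 P2.R0=0
P1.R0=0 P1.R1=2 P2.R0=2
P1.R0=2 P1.R1=1 P2.R0=0
P1.R0=2 P1.R1=1 P2.R0=2
P1.R0=2 P1.R1=2 P2.R0=0
P1.R0=2 P1.R1=2 P2.R0=2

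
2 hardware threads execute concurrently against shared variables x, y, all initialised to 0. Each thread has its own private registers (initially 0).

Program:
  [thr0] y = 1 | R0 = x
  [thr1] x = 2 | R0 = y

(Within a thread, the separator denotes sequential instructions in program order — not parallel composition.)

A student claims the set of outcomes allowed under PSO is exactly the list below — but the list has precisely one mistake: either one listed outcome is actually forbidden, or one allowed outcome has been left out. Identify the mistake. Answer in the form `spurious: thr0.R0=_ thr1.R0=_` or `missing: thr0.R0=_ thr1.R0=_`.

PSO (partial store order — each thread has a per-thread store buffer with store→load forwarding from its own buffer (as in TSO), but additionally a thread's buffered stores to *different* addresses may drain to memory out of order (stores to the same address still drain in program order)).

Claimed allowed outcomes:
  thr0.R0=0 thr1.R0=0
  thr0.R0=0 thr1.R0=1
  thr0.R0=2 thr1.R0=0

missing: thr0.R0=2 thr1.R0=1

outcome vector order: (thr0.R0,thr1.R0)
PSO: 4 outcomes — {0/0; 0/1; 2/0; 2/1}
PSO∖claimed = {2/1}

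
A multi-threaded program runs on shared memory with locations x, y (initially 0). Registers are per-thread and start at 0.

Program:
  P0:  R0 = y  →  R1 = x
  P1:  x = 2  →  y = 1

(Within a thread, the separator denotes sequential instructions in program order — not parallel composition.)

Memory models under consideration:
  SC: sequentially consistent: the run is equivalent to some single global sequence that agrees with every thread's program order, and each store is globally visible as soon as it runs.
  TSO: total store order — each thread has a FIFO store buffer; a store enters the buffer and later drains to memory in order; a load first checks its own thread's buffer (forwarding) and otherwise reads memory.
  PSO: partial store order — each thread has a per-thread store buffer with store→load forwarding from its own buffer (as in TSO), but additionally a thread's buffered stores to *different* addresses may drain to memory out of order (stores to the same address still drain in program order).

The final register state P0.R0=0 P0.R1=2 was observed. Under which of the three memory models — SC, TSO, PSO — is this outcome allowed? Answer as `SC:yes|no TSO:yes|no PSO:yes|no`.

outcome vector order: (P0.R0,P0.R1)
SC: 3 outcomes — {(0,0) (0,2) (1,2)}
TSO: 3 outcomes — {(0,0) (0,2) (1,2)}
PSO: 4 outcomes — {(0,0) (0,2) (1,0) (1,2)}
target (0,2) ∈ {SC,TSO,PSO}

SC:yes TSO:yes PSO:yes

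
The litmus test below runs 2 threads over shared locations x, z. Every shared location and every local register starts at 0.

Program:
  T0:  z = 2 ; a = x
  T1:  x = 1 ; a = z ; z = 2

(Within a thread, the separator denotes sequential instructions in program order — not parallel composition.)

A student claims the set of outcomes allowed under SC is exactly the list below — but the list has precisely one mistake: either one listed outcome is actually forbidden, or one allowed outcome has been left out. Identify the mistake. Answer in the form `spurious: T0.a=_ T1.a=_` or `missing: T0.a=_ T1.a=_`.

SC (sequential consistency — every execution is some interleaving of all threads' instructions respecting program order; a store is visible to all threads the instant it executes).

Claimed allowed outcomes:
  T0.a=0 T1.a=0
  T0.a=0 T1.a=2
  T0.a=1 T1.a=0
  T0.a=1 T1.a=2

spurious: T0.a=0 T1.a=0

outcome vector order: (T0.a,T1.a)
[SC] allowed = {02 10 12}
claimed∖SC = {00}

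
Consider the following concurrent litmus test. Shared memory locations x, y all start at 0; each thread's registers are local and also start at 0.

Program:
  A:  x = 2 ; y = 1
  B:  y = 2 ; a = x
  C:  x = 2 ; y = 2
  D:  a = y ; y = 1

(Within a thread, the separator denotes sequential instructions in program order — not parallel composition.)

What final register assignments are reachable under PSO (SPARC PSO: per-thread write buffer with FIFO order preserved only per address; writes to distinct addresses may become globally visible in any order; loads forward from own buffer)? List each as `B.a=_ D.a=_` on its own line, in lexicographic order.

B.a=0 D.a=0
B.a=0 D.a=1
B.a=0 D.a=2
B.a=2 D.a=0
B.a=2 D.a=1
B.a=2 D.a=2

outcome vector order: (B.a,D.a)
|PSO outcomes| = 6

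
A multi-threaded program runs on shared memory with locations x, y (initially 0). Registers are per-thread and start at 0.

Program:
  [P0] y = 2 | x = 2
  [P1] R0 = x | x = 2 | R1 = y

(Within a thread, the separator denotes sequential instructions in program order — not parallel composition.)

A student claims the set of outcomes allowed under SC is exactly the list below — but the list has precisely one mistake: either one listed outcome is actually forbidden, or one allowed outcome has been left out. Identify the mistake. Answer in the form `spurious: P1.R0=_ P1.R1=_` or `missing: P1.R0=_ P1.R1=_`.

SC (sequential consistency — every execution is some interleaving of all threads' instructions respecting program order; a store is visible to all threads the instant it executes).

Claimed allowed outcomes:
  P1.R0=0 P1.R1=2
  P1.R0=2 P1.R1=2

missing: P1.R0=0 P1.R1=0

outcome vector order: (P1.R0,P1.R1)
SC (3): <0 0> <0 2> <2 2>
SC∖claimed = {<0 0>}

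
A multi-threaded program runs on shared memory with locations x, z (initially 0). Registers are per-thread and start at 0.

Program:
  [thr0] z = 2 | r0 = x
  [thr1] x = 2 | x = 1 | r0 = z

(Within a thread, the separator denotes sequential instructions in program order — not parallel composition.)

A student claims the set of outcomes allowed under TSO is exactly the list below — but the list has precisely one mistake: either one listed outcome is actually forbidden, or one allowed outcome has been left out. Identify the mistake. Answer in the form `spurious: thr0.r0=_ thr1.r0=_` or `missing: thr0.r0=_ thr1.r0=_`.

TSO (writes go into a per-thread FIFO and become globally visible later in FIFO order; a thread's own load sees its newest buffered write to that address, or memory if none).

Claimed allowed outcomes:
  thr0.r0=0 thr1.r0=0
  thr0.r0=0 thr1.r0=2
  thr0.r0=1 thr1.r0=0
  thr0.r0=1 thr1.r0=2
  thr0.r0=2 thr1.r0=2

outcome vector order: (thr0.r0,thr1.r0)
TSO (6): 00; 02; 10; 12; 20; 22
TSO∖claimed = {20}

missing: thr0.r0=2 thr1.r0=0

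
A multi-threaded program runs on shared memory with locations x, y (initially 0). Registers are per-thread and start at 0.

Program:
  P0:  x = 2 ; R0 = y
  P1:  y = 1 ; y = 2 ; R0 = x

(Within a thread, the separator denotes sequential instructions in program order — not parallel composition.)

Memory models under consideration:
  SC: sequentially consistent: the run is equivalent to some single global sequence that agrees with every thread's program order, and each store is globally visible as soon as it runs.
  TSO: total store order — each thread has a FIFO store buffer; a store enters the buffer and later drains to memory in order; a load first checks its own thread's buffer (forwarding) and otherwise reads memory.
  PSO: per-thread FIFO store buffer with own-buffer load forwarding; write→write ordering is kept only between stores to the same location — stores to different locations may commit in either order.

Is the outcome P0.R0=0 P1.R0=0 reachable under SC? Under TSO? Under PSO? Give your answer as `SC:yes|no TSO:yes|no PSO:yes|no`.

outcome vector order: (P0.R0,P1.R0)
[SC] allowed = {<0 2>; <1 2>; <2 0>; <2 2>}
[TSO] allowed = {<0 0>; <0 2>; <1 0>; <1 2>; <2 0>; <2 2>}
[PSO] allowed = {<0 0>; <0 2>; <1 0>; <1 2>; <2 0>; <2 2>}
target <0 0> ∈ {TSO,PSO}

SC:no TSO:yes PSO:yes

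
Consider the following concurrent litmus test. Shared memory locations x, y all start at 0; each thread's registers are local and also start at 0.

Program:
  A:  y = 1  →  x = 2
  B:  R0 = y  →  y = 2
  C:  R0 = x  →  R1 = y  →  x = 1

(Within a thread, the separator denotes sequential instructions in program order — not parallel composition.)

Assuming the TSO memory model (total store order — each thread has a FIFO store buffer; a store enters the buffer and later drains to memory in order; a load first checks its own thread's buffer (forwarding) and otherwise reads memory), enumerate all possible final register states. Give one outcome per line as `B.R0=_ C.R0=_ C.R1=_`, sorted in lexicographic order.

B.R0=0 C.R0=0 C.R1=0
B.R0=0 C.R0=0 C.R1=1
B.R0=0 C.R0=0 C.R1=2
B.R0=0 C.R0=2 C.R1=1
B.R0=0 C.R0=2 C.R1=2
B.R0=1 C.R0=0 C.R1=0
B.R0=1 C.R0=0 C.R1=1
B.R0=1 C.R0=0 C.R1=2
B.R0=1 C.R0=2 C.R1=1
B.R0=1 C.R0=2 C.R1=2

outcome vector order: (B.R0,C.R0,C.R1)
|TSO outcomes| = 10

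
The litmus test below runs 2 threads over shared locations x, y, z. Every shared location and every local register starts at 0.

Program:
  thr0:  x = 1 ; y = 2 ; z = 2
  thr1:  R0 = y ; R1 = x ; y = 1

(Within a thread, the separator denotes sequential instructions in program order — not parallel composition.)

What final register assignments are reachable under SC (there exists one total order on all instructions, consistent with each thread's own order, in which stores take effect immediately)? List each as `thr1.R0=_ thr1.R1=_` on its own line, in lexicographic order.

thr1.R0=0 thr1.R1=0
thr1.R0=0 thr1.R1=1
thr1.R0=2 thr1.R1=1

outcome vector order: (thr1.R0,thr1.R1)
|SC outcomes| = 3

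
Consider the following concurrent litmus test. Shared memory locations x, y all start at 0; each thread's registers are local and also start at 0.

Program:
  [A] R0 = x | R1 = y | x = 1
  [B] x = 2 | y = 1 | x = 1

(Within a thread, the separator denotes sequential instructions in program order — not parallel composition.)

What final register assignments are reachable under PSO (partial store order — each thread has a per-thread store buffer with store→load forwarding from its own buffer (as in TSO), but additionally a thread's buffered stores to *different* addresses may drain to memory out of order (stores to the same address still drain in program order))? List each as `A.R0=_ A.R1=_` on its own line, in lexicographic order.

outcome vector order: (A.R0,A.R1)
|PSO outcomes| = 6

A.R0=0 A.R1=0
A.R0=0 A.R1=1
A.R0=1 A.R1=0
A.R0=1 A.R1=1
A.R0=2 A.R1=0
A.R0=2 A.R1=1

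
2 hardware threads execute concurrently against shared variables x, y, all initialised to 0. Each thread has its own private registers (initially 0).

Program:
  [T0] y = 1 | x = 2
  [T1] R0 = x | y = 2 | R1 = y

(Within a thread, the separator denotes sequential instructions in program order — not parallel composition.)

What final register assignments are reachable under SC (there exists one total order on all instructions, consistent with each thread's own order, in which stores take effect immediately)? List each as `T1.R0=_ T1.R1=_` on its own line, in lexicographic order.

outcome vector order: (T1.R0,T1.R1)
|SC outcomes| = 3

T1.R0=0 T1.R1=1
T1.R0=0 T1.R1=2
T1.R0=2 T1.R1=2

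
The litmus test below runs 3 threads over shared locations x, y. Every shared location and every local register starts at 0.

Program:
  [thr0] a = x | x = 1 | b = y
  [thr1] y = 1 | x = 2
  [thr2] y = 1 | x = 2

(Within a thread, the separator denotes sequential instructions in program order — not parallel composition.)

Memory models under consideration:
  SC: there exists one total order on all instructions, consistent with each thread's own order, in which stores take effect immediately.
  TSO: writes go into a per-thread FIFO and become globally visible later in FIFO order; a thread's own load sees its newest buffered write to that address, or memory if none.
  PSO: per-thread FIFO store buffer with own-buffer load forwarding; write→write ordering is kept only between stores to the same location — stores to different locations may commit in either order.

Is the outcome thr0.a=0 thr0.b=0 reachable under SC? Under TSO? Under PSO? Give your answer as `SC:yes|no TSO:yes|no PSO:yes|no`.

outcome vector order: (thr0.a,thr0.b)
under SC → (0,0), (0,1), (2,1)
under TSO → (0,0), (0,1), (2,1)
under PSO → (0,0), (0,1), (2,0), (2,1)
target (0,0) ∈ {SC,TSO,PSO}

SC:yes TSO:yes PSO:yes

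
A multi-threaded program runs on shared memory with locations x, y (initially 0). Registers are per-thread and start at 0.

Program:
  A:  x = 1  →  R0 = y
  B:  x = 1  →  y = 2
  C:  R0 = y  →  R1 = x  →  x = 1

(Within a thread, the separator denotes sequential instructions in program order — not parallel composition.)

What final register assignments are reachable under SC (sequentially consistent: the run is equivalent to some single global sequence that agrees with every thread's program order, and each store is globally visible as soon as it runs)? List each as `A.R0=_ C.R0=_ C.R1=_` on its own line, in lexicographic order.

outcome vector order: (A.R0,C.R0,C.R1)
|SC outcomes| = 6

A.R0=0 C.R0=0 C.R1=0
A.R0=0 C.R0=0 C.R1=1
A.R0=0 C.R0=2 C.R1=1
A.R0=2 C.R0=0 C.R1=0
A.R0=2 C.R0=0 C.R1=1
A.R0=2 C.R0=2 C.R1=1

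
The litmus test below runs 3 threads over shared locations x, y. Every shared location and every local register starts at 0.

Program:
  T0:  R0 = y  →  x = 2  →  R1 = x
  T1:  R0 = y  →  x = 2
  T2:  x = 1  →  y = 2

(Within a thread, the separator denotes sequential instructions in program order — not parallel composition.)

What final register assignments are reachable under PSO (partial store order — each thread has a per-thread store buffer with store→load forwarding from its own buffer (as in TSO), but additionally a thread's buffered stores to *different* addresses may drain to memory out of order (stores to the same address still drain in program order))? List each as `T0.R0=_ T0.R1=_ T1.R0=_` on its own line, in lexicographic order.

T0.R0=0 T0.R1=1 T1.R0=0
T0.R0=0 T0.R1=1 T1.R0=2
T0.R0=0 T0.R1=2 T1.R0=0
T0.R0=0 T0.R1=2 T1.R0=2
T0.R0=2 T0.R1=1 T1.R0=0
T0.R0=2 T0.R1=1 T1.R0=2
T0.R0=2 T0.R1=2 T1.R0=0
T0.R0=2 T0.R1=2 T1.R0=2

outcome vector order: (T0.R0,T0.R1,T1.R0)
|PSO outcomes| = 8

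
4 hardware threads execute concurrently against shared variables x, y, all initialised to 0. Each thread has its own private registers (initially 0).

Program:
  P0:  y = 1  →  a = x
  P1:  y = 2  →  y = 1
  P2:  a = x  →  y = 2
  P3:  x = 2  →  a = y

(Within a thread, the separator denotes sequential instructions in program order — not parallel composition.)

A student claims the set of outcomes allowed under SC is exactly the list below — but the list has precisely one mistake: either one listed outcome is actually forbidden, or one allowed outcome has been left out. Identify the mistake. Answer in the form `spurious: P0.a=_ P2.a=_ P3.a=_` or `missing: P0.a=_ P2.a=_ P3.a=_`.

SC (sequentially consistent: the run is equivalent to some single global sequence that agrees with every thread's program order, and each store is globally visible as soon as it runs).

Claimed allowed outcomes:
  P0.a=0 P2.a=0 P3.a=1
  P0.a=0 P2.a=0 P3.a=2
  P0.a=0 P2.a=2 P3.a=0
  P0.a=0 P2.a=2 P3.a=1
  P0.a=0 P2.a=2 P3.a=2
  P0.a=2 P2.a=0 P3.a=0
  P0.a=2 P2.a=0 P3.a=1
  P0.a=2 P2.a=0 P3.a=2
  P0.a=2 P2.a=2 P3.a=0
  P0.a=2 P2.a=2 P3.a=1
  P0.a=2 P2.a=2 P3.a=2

spurious: P0.a=0 P2.a=2 P3.a=0

outcome vector order: (P0.a,P2.a,P3.a)
SC: 10 outcomes — {001 002 021 022 200 201 202 220 221 222}
claimed∖SC = {020}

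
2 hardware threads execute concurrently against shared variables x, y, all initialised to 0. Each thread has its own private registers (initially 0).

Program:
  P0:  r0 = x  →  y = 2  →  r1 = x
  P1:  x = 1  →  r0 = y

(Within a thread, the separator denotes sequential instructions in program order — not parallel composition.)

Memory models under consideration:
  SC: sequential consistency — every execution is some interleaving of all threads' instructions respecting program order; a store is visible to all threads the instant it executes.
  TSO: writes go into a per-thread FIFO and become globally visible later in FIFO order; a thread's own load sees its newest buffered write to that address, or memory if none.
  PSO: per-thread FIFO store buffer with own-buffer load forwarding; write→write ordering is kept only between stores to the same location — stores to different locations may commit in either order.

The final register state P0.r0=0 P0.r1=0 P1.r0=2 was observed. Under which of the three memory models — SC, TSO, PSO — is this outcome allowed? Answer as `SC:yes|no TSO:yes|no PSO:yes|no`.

SC:yes TSO:yes PSO:yes

outcome vector order: (P0.r0,P0.r1,P1.r0)
under SC → 002 010 012 110 112
under TSO → 000 002 010 012 110 112
under PSO → 000 002 010 012 110 112
target 002 ∈ {SC,TSO,PSO}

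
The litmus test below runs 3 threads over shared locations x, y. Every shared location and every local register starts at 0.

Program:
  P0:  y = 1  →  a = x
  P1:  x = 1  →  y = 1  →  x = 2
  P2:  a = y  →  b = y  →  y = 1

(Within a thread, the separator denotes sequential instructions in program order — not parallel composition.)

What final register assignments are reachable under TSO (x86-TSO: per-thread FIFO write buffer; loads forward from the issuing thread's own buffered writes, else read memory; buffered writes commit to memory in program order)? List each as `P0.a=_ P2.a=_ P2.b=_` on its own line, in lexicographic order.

outcome vector order: (P0.a,P2.a,P2.b)
|TSO outcomes| = 9

P0.a=0 P2.a=0 P2.b=0
P0.a=0 P2.a=0 P2.b=1
P0.a=0 P2.a=1 P2.b=1
P0.a=1 P2.a=0 P2.b=0
P0.a=1 P2.a=0 P2.b=1
P0.a=1 P2.a=1 P2.b=1
P0.a=2 P2.a=0 P2.b=0
P0.a=2 P2.a=0 P2.b=1
P0.a=2 P2.a=1 P2.b=1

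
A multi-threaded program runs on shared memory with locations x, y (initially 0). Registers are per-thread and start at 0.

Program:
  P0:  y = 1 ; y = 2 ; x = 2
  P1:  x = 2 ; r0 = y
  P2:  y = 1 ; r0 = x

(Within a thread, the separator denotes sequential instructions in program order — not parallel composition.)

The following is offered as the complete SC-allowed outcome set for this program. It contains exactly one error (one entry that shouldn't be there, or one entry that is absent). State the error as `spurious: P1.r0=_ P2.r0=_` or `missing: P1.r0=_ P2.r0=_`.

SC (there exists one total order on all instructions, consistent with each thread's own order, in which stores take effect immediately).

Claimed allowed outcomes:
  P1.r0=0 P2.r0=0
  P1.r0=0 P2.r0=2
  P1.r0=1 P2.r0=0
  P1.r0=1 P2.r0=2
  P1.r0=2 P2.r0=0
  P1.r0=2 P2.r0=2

spurious: P1.r0=0 P2.r0=0

outcome vector order: (P1.r0,P2.r0)
under SC → 0/2, 1/0, 1/2, 2/0, 2/2
claimed∖SC = {0/0}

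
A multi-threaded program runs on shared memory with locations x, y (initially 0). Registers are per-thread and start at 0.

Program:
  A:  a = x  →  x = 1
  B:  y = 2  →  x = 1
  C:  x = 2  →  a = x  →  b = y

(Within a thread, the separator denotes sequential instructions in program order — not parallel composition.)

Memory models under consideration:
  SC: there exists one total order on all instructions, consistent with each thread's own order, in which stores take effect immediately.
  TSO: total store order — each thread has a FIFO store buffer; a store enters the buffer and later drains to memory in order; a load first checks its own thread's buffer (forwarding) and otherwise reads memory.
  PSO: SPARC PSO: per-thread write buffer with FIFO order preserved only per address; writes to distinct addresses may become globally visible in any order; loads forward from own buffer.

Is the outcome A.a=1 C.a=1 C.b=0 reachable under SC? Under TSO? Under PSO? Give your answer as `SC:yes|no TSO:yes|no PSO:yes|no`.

SC:no TSO:no PSO:yes

outcome vector order: (A.a,C.a,C.b)
under SC → (0,1,0), (0,1,2), (0,2,0), (0,2,2), (1,1,2), (1,2,0), (1,2,2), (2,1,0), (2,1,2), (2,2,0), (2,2,2)
under TSO → (0,1,0), (0,1,2), (0,2,0), (0,2,2), (1,1,2), (1,2,0), (1,2,2), (2,1,0), (2,1,2), (2,2,0), (2,2,2)
under PSO → (0,1,0), (0,1,2), (0,2,0), (0,2,2), (1,1,0), (1,1,2), (1,2,0), (1,2,2), (2,1,0), (2,1,2), (2,2,0), (2,2,2)
target (1,1,0) ∈ {PSO}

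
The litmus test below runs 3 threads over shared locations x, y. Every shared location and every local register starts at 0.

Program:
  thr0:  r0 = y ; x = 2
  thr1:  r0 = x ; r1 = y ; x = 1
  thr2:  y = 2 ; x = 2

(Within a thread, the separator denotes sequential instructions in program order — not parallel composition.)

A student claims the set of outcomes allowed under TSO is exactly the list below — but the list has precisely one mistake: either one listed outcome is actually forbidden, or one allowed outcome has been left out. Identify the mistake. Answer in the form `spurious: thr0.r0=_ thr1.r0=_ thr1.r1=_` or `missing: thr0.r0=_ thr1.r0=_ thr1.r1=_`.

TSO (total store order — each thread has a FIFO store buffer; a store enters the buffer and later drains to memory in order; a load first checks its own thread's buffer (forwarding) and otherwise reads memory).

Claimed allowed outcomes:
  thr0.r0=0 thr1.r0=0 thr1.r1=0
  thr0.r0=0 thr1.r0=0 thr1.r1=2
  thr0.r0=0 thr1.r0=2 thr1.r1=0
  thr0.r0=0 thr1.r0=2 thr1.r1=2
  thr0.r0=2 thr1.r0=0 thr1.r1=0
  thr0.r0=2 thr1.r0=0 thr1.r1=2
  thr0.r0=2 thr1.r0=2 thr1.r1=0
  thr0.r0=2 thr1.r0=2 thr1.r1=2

spurious: thr0.r0=2 thr1.r0=2 thr1.r1=0

outcome vector order: (thr0.r0,thr1.r0,thr1.r1)
[TSO] allowed = {0/0/0 0/0/2 0/2/0 0/2/2 2/0/0 2/0/2 2/2/2}
claimed∖TSO = {2/2/0}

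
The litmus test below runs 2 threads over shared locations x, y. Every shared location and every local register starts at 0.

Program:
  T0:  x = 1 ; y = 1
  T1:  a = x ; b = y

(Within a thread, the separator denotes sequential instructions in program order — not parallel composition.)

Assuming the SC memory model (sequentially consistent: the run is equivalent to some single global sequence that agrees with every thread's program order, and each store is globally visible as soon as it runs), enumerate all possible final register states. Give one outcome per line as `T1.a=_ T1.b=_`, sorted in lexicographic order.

T1.a=0 T1.b=0
T1.a=0 T1.b=1
T1.a=1 T1.b=0
T1.a=1 T1.b=1

outcome vector order: (T1.a,T1.b)
|SC outcomes| = 4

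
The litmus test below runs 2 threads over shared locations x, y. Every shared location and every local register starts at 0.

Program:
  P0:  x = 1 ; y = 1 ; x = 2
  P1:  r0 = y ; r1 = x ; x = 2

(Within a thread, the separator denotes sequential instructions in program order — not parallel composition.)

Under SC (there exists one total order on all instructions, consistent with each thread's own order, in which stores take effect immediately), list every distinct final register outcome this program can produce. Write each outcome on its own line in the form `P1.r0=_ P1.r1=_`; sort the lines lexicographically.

outcome vector order: (P1.r0,P1.r1)
|SC outcomes| = 5

P1.r0=0 P1.r1=0
P1.r0=0 P1.r1=1
P1.r0=0 P1.r1=2
P1.r0=1 P1.r1=1
P1.r0=1 P1.r1=2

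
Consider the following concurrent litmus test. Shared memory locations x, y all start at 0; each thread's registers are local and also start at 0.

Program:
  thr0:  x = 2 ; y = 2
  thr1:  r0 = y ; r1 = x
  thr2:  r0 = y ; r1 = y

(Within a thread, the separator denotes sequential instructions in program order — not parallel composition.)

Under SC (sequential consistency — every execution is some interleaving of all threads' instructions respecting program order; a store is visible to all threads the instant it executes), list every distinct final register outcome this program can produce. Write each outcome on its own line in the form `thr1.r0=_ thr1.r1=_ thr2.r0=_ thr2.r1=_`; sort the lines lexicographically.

thr1.r0=0 thr1.r1=0 thr2.r0=0 thr2.r1=0
thr1.r0=0 thr1.r1=0 thr2.r0=0 thr2.r1=2
thr1.r0=0 thr1.r1=0 thr2.r0=2 thr2.r1=2
thr1.r0=0 thr1.r1=2 thr2.r0=0 thr2.r1=0
thr1.r0=0 thr1.r1=2 thr2.r0=0 thr2.r1=2
thr1.r0=0 thr1.r1=2 thr2.r0=2 thr2.r1=2
thr1.r0=2 thr1.r1=2 thr2.r0=0 thr2.r1=0
thr1.r0=2 thr1.r1=2 thr2.r0=0 thr2.r1=2
thr1.r0=2 thr1.r1=2 thr2.r0=2 thr2.r1=2

outcome vector order: (thr1.r0,thr1.r1,thr2.r0,thr2.r1)
|SC outcomes| = 9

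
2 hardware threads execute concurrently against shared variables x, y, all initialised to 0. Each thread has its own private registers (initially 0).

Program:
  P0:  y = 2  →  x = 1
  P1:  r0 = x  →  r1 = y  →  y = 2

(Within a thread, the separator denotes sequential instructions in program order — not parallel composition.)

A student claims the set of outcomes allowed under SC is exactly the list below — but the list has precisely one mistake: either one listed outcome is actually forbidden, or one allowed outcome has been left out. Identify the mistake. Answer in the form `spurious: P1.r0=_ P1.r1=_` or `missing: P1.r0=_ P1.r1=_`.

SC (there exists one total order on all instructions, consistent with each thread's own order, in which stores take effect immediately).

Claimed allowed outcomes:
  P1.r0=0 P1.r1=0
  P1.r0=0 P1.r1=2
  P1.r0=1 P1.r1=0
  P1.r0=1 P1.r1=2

outcome vector order: (P1.r0,P1.r1)
under SC → (0,0), (0,2), (1,2)
claimed∖SC = {(1,0)}

spurious: P1.r0=1 P1.r1=0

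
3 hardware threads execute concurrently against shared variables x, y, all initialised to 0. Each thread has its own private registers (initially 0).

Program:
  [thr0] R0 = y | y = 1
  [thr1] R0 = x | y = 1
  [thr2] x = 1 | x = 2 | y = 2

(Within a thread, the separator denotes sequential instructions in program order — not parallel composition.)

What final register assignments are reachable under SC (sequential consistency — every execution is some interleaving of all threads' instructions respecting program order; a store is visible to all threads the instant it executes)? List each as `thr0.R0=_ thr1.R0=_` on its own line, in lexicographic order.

thr0.R0=0 thr1.R0=0
thr0.R0=0 thr1.R0=1
thr0.R0=0 thr1.R0=2
thr0.R0=1 thr1.R0=0
thr0.R0=1 thr1.R0=1
thr0.R0=1 thr1.R0=2
thr0.R0=2 thr1.R0=0
thr0.R0=2 thr1.R0=1
thr0.R0=2 thr1.R0=2

outcome vector order: (thr0.R0,thr1.R0)
|SC outcomes| = 9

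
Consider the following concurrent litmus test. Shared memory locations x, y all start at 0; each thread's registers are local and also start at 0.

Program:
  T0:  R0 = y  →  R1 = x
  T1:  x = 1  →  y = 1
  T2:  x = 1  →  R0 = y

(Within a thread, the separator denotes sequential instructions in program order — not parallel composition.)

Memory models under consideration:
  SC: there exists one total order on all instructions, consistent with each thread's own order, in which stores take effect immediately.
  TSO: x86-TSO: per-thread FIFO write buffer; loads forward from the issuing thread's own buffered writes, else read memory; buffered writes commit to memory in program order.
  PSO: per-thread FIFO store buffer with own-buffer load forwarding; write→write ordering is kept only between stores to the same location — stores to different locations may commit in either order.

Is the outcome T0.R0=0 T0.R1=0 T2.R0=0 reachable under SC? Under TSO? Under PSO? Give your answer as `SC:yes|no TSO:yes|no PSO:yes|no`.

outcome vector order: (T0.R0,T0.R1,T2.R0)
[SC] allowed = {000, 001, 010, 011, 110, 111}
[TSO] allowed = {000, 001, 010, 011, 110, 111}
[PSO] allowed = {000, 001, 010, 011, 100, 101, 110, 111}
target 000 ∈ {SC,TSO,PSO}

SC:yes TSO:yes PSO:yes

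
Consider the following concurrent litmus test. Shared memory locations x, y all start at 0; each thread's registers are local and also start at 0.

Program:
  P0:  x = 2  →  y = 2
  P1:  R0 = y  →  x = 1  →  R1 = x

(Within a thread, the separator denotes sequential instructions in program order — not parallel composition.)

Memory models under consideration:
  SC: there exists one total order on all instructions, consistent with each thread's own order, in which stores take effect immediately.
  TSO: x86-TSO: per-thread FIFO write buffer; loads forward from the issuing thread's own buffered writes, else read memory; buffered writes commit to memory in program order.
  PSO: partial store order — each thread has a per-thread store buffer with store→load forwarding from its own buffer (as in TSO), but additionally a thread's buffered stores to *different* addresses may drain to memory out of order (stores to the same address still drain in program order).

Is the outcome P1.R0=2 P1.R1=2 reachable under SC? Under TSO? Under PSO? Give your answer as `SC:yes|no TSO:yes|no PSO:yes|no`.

outcome vector order: (P1.R0,P1.R1)
SC (3): 01 02 21
TSO (3): 01 02 21
PSO (4): 01 02 21 22
target 22 ∈ {PSO}

SC:no TSO:no PSO:yes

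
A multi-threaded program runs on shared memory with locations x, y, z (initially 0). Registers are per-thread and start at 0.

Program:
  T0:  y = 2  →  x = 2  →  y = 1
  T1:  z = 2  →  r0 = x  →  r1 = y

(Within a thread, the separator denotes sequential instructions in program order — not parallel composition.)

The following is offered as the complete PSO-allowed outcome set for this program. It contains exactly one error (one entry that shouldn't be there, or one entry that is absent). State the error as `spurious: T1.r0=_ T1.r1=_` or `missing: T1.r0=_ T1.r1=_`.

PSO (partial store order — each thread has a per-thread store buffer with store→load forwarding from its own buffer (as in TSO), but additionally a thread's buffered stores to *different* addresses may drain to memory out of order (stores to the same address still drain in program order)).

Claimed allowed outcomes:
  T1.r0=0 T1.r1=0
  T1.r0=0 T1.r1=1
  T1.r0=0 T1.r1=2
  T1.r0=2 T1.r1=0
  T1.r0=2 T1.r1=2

outcome vector order: (T1.r0,T1.r1)
under PSO → 00, 01, 02, 20, 21, 22
PSO∖claimed = {21}

missing: T1.r0=2 T1.r1=1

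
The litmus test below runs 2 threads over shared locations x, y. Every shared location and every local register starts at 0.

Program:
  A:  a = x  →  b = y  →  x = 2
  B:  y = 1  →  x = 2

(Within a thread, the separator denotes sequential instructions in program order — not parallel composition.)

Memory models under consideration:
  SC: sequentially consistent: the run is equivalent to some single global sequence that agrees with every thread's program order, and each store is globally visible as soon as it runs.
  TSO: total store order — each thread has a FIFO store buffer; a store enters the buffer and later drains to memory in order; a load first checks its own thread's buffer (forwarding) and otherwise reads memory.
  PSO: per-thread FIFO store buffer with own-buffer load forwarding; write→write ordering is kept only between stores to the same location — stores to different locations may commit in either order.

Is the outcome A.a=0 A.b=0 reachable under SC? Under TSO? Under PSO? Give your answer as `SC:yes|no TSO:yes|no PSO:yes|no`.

outcome vector order: (A.a,A.b)
under SC → 00, 01, 21
under TSO → 00, 01, 21
under PSO → 00, 01, 20, 21
target 00 ∈ {SC,TSO,PSO}

SC:yes TSO:yes PSO:yes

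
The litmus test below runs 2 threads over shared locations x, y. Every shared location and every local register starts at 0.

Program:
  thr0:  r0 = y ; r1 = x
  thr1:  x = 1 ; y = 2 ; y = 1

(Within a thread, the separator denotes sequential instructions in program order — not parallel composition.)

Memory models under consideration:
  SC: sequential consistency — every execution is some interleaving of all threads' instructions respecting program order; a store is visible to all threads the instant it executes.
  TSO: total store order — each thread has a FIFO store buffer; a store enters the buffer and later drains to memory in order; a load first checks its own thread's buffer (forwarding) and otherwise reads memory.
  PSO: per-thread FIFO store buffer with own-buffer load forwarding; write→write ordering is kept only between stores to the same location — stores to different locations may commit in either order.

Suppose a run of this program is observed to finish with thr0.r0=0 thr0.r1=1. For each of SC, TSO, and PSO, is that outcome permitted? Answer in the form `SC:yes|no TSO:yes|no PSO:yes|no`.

SC:yes TSO:yes PSO:yes

outcome vector order: (thr0.r0,thr0.r1)
[SC] allowed = {0/0, 0/1, 1/1, 2/1}
[TSO] allowed = {0/0, 0/1, 1/1, 2/1}
[PSO] allowed = {0/0, 0/1, 1/0, 1/1, 2/0, 2/1}
target 0/1 ∈ {SC,TSO,PSO}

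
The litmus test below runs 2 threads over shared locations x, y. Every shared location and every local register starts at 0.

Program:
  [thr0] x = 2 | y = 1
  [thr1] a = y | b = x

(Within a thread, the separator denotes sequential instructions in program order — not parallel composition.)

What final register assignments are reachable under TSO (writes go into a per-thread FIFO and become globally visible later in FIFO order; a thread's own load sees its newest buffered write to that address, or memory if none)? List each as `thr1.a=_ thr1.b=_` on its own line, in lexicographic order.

thr1.a=0 thr1.b=0
thr1.a=0 thr1.b=2
thr1.a=1 thr1.b=2

outcome vector order: (thr1.a,thr1.b)
|TSO outcomes| = 3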